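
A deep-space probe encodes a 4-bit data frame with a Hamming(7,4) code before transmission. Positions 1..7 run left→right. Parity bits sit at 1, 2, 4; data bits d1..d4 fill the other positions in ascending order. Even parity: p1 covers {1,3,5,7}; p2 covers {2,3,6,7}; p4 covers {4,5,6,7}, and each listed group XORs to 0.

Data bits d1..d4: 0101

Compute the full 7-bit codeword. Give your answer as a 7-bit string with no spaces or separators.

0100101

Place data at non-parity positions: p1 p2 0 p4 1 0 1
p1 (pos 1,3,5,7): XOR of data positions = 0⊕1⊕1 = 0
p2 (pos 2,3,6,7): XOR of data positions = 0⊕0⊕1 = 1
p4 (pos 4,5,6,7): XOR of data positions = 1⊕0⊕1 = 0
Codeword: 0100101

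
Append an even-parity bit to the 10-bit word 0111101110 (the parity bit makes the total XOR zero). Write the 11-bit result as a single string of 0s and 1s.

01111011101

XOR of the 10 data bits: 0⊕1⊕1⊕1⊕1⊕0⊕1⊕1⊕1⊕0 = 1
Parity bit = 1 (so all 11 bits XOR to 0).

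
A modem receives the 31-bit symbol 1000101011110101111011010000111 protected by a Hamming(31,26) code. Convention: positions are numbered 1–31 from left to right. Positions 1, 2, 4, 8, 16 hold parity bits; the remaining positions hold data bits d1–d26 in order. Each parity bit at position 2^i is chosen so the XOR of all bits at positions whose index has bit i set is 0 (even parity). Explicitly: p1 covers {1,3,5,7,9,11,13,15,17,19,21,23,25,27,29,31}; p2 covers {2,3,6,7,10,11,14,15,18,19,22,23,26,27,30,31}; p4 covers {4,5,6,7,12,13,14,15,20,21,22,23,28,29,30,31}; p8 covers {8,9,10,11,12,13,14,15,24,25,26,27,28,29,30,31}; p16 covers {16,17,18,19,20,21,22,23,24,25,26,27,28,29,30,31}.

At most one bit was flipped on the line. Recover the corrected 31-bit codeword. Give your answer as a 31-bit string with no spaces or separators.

s1 (pos 1,3,5,7,9,11,13,15,17,19,21,23,25,27,29,31): 1⊕0⊕1⊕1⊕1⊕1⊕0⊕0⊕1⊕1⊕1⊕0⊕0⊕0⊕1⊕1 = 0
s2 (pos 2,3,6,7,10,11,14,15,18,19,22,23,26,27,30,31): 0⊕0⊕0⊕1⊕1⊕1⊕1⊕0⊕1⊕1⊕1⊕0⊕0⊕0⊕1⊕1 = 1
s4 (pos 4,5,6,7,12,13,14,15,20,21,22,23,28,29,30,31): 0⊕1⊕0⊕1⊕1⊕0⊕1⊕0⊕0⊕1⊕1⊕0⊕0⊕1⊕1⊕1 = 1
s8 (pos 8,9,10,11,12,13,14,15,24,25,26,27,28,29,30,31): 0⊕1⊕1⊕1⊕1⊕0⊕1⊕0⊕1⊕0⊕0⊕0⊕0⊕1⊕1⊕1 = 1
s16 (pos 16,17,18,19,20,21,22,23,24,25,26,27,28,29,30,31): 1⊕1⊕1⊕1⊕0⊕1⊕1⊕0⊕1⊕0⊕0⊕0⊕0⊕1⊕1⊕1 = 0
Syndrome s16…s1 = 01110 → error at position 14.
Flip position 14: 1000101011110101111011010000111 → 1000101011110001111011010000111

1000101011110001111011010000111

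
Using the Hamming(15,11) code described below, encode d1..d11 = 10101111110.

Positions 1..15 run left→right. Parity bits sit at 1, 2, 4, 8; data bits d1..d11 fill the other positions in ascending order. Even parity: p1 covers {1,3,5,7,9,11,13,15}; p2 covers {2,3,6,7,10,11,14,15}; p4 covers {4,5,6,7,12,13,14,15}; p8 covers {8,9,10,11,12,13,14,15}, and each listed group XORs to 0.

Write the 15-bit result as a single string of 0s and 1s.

011001001111110

Place data at non-parity positions: p1 p2 1 p4 0 1 0 p8 1 1 1 1 1 1 0
p1 (pos 1,3,5,7,9,11,13,15): XOR of data positions = 1⊕0⊕0⊕1⊕1⊕1⊕0 = 0
p2 (pos 2,3,6,7,10,11,14,15): XOR of data positions = 1⊕1⊕0⊕1⊕1⊕1⊕0 = 1
p4 (pos 4,5,6,7,12,13,14,15): XOR of data positions = 0⊕1⊕0⊕1⊕1⊕1⊕0 = 0
p8 (pos 8,9,10,11,12,13,14,15): XOR of data positions = 1⊕1⊕1⊕1⊕1⊕1⊕0 = 0
Codeword: 011001001111110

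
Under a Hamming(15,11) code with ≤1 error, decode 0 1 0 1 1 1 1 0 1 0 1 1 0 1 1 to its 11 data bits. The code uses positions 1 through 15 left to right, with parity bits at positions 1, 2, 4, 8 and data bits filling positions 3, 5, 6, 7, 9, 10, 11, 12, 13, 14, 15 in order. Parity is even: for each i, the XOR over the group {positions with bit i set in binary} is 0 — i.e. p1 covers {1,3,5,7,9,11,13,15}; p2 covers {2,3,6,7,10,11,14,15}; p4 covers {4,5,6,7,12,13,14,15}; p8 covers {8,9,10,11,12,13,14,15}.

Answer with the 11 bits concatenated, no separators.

01111011111

s1 (pos 1,3,5,7,9,11,13,15): 0⊕0⊕1⊕1⊕1⊕1⊕0⊕1 = 1
s2 (pos 2,3,6,7,10,11,14,15): 1⊕0⊕1⊕1⊕0⊕1⊕1⊕1 = 0
s4 (pos 4,5,6,7,12,13,14,15): 1⊕1⊕1⊕1⊕1⊕0⊕1⊕1 = 1
s8 (pos 8,9,10,11,12,13,14,15): 0⊕1⊕0⊕1⊕1⊕0⊕1⊕1 = 1
Syndrome s8…s1 = 1101 → error at position 13.
Flip position 13: 010111101011011 → 010111101011111
Read data bits from positions 3,5,6,7,9,10,11,12,13,14,15: 01111011111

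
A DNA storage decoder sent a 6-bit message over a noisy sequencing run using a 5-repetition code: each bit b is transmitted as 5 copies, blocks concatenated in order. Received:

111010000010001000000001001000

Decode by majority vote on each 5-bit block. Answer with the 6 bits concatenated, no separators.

100000

Block 1 (11101): 4 ones → 1
Block 2 (00000): 0 ones → 0
Block 3 (10001): 2 ones → 0
Block 4 (00000): 0 ones → 0
Block 5 (00010): 1 one → 0
Block 6 (01000): 1 one → 0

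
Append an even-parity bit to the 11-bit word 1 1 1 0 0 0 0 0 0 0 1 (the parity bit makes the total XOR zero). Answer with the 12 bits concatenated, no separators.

XOR of the 11 data bits: 1⊕1⊕1⊕0⊕0⊕0⊕0⊕0⊕0⊕0⊕1 = 0
Parity bit = 0 (so all 12 bits XOR to 0).

111000000010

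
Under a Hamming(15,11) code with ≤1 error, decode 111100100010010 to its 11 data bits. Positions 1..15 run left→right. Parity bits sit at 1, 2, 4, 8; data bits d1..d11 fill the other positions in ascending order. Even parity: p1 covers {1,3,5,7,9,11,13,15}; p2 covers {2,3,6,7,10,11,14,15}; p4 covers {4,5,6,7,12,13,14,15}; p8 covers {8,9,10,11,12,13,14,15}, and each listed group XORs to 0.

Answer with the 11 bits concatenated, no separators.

10110010010

s1 (pos 1,3,5,7,9,11,13,15): 1⊕1⊕0⊕1⊕0⊕1⊕0⊕0 = 0
s2 (pos 2,3,6,7,10,11,14,15): 1⊕1⊕0⊕1⊕0⊕1⊕1⊕0 = 1
s4 (pos 4,5,6,7,12,13,14,15): 1⊕0⊕0⊕1⊕0⊕0⊕1⊕0 = 1
s8 (pos 8,9,10,11,12,13,14,15): 0⊕0⊕0⊕1⊕0⊕0⊕1⊕0 = 0
Syndrome s8…s1 = 0110 → error at position 6.
Flip position 6: 111100100010010 → 111101100010010
Read data bits from positions 3,5,6,7,9,10,11,12,13,14,15: 10110010010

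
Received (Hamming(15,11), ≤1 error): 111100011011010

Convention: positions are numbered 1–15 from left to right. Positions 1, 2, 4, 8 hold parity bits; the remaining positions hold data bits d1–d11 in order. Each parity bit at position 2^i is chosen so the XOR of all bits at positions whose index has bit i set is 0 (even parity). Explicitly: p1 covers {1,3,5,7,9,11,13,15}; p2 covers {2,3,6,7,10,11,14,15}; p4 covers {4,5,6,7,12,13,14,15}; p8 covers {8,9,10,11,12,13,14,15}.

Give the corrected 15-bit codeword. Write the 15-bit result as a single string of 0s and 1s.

s1 (pos 1,3,5,7,9,11,13,15): 1⊕1⊕0⊕0⊕1⊕1⊕0⊕0 = 0
s2 (pos 2,3,6,7,10,11,14,15): 1⊕1⊕0⊕0⊕0⊕1⊕1⊕0 = 0
s4 (pos 4,5,6,7,12,13,14,15): 1⊕0⊕0⊕0⊕1⊕0⊕1⊕0 = 1
s8 (pos 8,9,10,11,12,13,14,15): 1⊕1⊕0⊕1⊕1⊕0⊕1⊕0 = 1
Syndrome s8…s1 = 1100 → error at position 12.
Flip position 12: 111100011011010 → 111100011010010

111100011010010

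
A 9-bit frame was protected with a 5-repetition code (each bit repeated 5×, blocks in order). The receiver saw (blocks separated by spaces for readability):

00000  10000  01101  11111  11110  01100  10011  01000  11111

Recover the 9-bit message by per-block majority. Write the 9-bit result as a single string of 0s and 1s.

Block 1 (00000): 0 ones → 0
Block 2 (10000): 1 one → 0
Block 3 (01101): 3 ones → 1
Block 4 (11111): 5 ones → 1
Block 5 (11110): 4 ones → 1
Block 6 (01100): 2 ones → 0
Block 7 (10011): 3 ones → 1
Block 8 (01000): 1 one → 0
Block 9 (11111): 5 ones → 1

001110101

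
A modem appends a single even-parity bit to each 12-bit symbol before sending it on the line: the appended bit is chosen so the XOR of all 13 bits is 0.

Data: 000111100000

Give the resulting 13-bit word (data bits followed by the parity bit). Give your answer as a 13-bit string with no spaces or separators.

0001111000000

XOR of the 12 data bits: 0⊕0⊕0⊕1⊕1⊕1⊕1⊕0⊕0⊕0⊕0⊕0 = 0
Parity bit = 0 (so all 13 bits XOR to 0).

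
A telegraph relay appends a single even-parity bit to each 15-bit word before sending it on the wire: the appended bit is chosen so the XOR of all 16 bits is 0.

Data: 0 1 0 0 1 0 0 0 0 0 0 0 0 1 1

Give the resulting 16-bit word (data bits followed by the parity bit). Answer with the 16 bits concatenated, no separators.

XOR of the 15 data bits: 0⊕1⊕0⊕0⊕1⊕0⊕0⊕0⊕0⊕0⊕0⊕0⊕0⊕1⊕1 = 0
Parity bit = 0 (so all 16 bits XOR to 0).

0100100000000110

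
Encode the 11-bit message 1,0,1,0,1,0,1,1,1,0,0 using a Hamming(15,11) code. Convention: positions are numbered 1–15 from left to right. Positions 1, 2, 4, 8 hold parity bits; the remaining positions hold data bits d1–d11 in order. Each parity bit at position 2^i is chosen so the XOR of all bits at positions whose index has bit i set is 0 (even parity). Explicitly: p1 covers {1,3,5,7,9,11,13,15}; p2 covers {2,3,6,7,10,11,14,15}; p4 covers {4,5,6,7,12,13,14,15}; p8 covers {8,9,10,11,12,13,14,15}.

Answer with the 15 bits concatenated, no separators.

Place data at non-parity positions: p1 p2 1 p4 0 1 0 p8 1 0 1 1 1 0 0
p1 (pos 1,3,5,7,9,11,13,15): XOR of data positions = 1⊕0⊕0⊕1⊕1⊕1⊕0 = 0
p2 (pos 2,3,6,7,10,11,14,15): XOR of data positions = 1⊕1⊕0⊕0⊕1⊕0⊕0 = 1
p4 (pos 4,5,6,7,12,13,14,15): XOR of data positions = 0⊕1⊕0⊕1⊕1⊕0⊕0 = 1
p8 (pos 8,9,10,11,12,13,14,15): XOR of data positions = 1⊕0⊕1⊕1⊕1⊕0⊕0 = 0
Codeword: 011101001011100

011101001011100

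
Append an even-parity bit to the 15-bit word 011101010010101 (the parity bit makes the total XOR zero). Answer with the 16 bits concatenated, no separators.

XOR of the 15 data bits: 0⊕1⊕1⊕1⊕0⊕1⊕0⊕1⊕0⊕0⊕1⊕0⊕1⊕0⊕1 = 0
Parity bit = 0 (so all 16 bits XOR to 0).

0111010100101010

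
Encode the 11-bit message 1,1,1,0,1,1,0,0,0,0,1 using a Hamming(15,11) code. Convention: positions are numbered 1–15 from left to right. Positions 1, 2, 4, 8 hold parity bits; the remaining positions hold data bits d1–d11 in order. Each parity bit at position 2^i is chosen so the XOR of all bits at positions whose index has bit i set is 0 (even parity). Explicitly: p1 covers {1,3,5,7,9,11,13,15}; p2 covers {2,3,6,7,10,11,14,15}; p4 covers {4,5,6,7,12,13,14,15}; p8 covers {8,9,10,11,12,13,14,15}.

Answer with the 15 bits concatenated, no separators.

001111011100001

Place data at non-parity positions: p1 p2 1 p4 1 1 0 p8 1 1 0 0 0 0 1
p1 (pos 1,3,5,7,9,11,13,15): XOR of data positions = 1⊕1⊕0⊕1⊕0⊕0⊕1 = 0
p2 (pos 2,3,6,7,10,11,14,15): XOR of data positions = 1⊕1⊕0⊕1⊕0⊕0⊕1 = 0
p4 (pos 4,5,6,7,12,13,14,15): XOR of data positions = 1⊕1⊕0⊕0⊕0⊕0⊕1 = 1
p8 (pos 8,9,10,11,12,13,14,15): XOR of data positions = 1⊕1⊕0⊕0⊕0⊕0⊕1 = 1
Codeword: 001111011100001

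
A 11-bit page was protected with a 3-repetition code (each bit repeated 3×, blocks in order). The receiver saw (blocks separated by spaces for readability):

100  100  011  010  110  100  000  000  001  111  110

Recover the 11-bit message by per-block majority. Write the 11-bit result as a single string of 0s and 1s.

Block 1 (100): 1 one → 0
Block 2 (100): 1 one → 0
Block 3 (011): 2 ones → 1
Block 4 (010): 1 one → 0
Block 5 (110): 2 ones → 1
Block 6 (100): 1 one → 0
Block 7 (000): 0 ones → 0
Block 8 (000): 0 ones → 0
Block 9 (001): 1 one → 0
Block 10 (111): 3 ones → 1
Block 11 (110): 2 ones → 1

00101000011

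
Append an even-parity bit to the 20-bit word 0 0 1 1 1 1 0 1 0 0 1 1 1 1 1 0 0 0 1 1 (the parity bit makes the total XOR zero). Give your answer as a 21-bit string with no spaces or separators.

XOR of the 20 data bits: 0⊕0⊕1⊕1⊕1⊕1⊕0⊕1⊕0⊕0⊕1⊕1⊕1⊕1⊕1⊕0⊕0⊕0⊕1⊕1 = 0
Parity bit = 0 (so all 21 bits XOR to 0).

001111010011111000110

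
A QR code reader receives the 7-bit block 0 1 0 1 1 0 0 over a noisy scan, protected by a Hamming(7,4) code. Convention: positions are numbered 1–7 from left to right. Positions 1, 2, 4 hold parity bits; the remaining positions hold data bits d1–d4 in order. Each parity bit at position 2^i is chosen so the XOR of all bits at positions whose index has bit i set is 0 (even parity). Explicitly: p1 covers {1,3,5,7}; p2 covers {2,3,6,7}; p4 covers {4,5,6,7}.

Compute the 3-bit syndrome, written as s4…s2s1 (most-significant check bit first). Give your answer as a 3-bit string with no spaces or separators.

011

s1 (pos 1,3,5,7): 0⊕0⊕1⊕0 = 1
s2 (pos 2,3,6,7): 1⊕0⊕0⊕0 = 1
s4 (pos 4,5,6,7): 1⊕1⊕0⊕0 = 0
Syndrome s4…s1 = 011 → error at position 3.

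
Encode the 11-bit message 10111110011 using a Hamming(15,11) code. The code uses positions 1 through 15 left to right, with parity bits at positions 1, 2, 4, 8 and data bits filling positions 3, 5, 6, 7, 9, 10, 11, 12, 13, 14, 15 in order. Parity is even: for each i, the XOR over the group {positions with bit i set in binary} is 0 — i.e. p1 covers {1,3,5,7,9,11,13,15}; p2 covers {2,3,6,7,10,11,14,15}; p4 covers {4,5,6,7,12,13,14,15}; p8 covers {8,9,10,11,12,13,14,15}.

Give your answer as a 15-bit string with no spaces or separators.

Place data at non-parity positions: p1 p2 1 p4 0 1 1 p8 1 1 1 0 0 1 1
p1 (pos 1,3,5,7,9,11,13,15): XOR of data positions = 1⊕0⊕1⊕1⊕1⊕0⊕1 = 1
p2 (pos 2,3,6,7,10,11,14,15): XOR of data positions = 1⊕1⊕1⊕1⊕1⊕1⊕1 = 1
p4 (pos 4,5,6,7,12,13,14,15): XOR of data positions = 0⊕1⊕1⊕0⊕0⊕1⊕1 = 0
p8 (pos 8,9,10,11,12,13,14,15): XOR of data positions = 1⊕1⊕1⊕0⊕0⊕1⊕1 = 1
Codeword: 111001111110011

111001111110011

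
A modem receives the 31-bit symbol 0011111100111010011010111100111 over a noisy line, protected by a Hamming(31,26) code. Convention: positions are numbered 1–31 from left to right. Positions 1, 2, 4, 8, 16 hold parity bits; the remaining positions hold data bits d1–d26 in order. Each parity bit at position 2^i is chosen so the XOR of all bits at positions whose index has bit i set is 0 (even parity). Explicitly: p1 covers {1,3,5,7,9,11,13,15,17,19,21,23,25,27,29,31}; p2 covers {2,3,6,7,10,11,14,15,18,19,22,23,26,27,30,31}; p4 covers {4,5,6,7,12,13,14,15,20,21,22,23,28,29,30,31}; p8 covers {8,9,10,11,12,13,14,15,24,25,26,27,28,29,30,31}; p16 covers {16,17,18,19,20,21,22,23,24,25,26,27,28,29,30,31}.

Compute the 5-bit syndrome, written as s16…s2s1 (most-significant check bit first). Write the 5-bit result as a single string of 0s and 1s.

01010

s1 (pos 1,3,5,7,9,11,13,15,17,19,21,23,25,27,29,31): 0⊕1⊕1⊕1⊕0⊕1⊕1⊕1⊕0⊕1⊕1⊕1⊕1⊕0⊕1⊕1 = 0
s2 (pos 2,3,6,7,10,11,14,15,18,19,22,23,26,27,30,31): 0⊕1⊕1⊕1⊕0⊕1⊕0⊕1⊕1⊕1⊕0⊕1⊕1⊕0⊕1⊕1 = 1
s4 (pos 4,5,6,7,12,13,14,15,20,21,22,23,28,29,30,31): 1⊕1⊕1⊕1⊕1⊕1⊕0⊕1⊕0⊕1⊕0⊕1⊕0⊕1⊕1⊕1 = 0
s8 (pos 8,9,10,11,12,13,14,15,24,25,26,27,28,29,30,31): 1⊕0⊕0⊕1⊕1⊕1⊕0⊕1⊕1⊕1⊕1⊕0⊕0⊕1⊕1⊕1 = 1
s16 (pos 16,17,18,19,20,21,22,23,24,25,26,27,28,29,30,31): 0⊕0⊕1⊕1⊕0⊕1⊕0⊕1⊕1⊕1⊕1⊕0⊕0⊕1⊕1⊕1 = 0
Syndrome s16…s1 = 01010 → error at position 10.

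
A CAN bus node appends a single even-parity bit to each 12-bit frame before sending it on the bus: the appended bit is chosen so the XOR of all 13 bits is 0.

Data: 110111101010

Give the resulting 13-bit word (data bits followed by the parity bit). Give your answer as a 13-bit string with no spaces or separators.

1101111010100

XOR of the 12 data bits: 1⊕1⊕0⊕1⊕1⊕1⊕1⊕0⊕1⊕0⊕1⊕0 = 0
Parity bit = 0 (so all 13 bits XOR to 0).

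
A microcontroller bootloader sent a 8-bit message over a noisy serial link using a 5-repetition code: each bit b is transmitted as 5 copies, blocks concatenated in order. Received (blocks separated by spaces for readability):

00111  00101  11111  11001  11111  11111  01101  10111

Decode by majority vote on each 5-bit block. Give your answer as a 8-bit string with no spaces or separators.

10111111

Block 1 (00111): 3 ones → 1
Block 2 (00101): 2 ones → 0
Block 3 (11111): 5 ones → 1
Block 4 (11001): 3 ones → 1
Block 5 (11111): 5 ones → 1
Block 6 (11111): 5 ones → 1
Block 7 (01101): 3 ones → 1
Block 8 (10111): 4 ones → 1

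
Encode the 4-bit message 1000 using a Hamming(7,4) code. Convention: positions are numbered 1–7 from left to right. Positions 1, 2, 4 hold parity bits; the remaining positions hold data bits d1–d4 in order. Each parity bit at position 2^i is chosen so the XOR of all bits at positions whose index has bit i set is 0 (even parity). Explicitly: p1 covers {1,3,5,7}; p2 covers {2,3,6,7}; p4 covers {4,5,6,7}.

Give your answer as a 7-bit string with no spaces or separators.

Place data at non-parity positions: p1 p2 1 p4 0 0 0
p1 (pos 1,3,5,7): XOR of data positions = 1⊕0⊕0 = 1
p2 (pos 2,3,6,7): XOR of data positions = 1⊕0⊕0 = 1
p4 (pos 4,5,6,7): XOR of data positions = 0⊕0⊕0 = 0
Codeword: 1110000

1110000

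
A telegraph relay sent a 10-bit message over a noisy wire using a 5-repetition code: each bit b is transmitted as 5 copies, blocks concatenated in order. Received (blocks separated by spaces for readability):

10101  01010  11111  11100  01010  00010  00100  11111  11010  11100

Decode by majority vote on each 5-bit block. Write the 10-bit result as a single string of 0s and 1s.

Block 1 (10101): 3 ones → 1
Block 2 (01010): 2 ones → 0
Block 3 (11111): 5 ones → 1
Block 4 (11100): 3 ones → 1
Block 5 (01010): 2 ones → 0
Block 6 (00010): 1 one → 0
Block 7 (00100): 1 one → 0
Block 8 (11111): 5 ones → 1
Block 9 (11010): 3 ones → 1
Block 10 (11100): 3 ones → 1

1011000111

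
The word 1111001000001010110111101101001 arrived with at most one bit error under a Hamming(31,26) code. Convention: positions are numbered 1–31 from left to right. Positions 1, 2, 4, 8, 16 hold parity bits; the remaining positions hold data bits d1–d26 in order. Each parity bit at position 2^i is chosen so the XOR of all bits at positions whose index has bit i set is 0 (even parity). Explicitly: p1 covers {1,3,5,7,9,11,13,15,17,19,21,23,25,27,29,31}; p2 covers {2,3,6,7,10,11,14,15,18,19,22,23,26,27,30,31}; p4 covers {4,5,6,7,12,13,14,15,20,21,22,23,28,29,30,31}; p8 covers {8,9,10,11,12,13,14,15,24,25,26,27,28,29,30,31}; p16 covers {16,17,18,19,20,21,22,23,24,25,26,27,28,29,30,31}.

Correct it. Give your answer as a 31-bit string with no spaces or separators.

s1 (pos 1,3,5,7,9,11,13,15,17,19,21,23,25,27,29,31): 1⊕1⊕0⊕1⊕0⊕0⊕1⊕1⊕1⊕0⊕1⊕1⊕1⊕0⊕0⊕1 = 0
s2 (pos 2,3,6,7,10,11,14,15,18,19,22,23,26,27,30,31): 1⊕1⊕0⊕1⊕0⊕0⊕0⊕1⊕1⊕0⊕1⊕1⊕1⊕0⊕0⊕1 = 1
s4 (pos 4,5,6,7,12,13,14,15,20,21,22,23,28,29,30,31): 1⊕0⊕0⊕1⊕0⊕1⊕0⊕1⊕1⊕1⊕1⊕1⊕1⊕0⊕0⊕1 = 0
s8 (pos 8,9,10,11,12,13,14,15,24,25,26,27,28,29,30,31): 0⊕0⊕0⊕0⊕0⊕1⊕0⊕1⊕0⊕1⊕1⊕0⊕1⊕0⊕0⊕1 = 0
s16 (pos 16,17,18,19,20,21,22,23,24,25,26,27,28,29,30,31): 0⊕1⊕1⊕0⊕1⊕1⊕1⊕1⊕0⊕1⊕1⊕0⊕1⊕0⊕0⊕1 = 0
Syndrome s16…s1 = 00010 → error at position 2.
Flip position 2: 1111001000001010110111101101001 → 1011001000001010110111101101001

1011001000001010110111101101001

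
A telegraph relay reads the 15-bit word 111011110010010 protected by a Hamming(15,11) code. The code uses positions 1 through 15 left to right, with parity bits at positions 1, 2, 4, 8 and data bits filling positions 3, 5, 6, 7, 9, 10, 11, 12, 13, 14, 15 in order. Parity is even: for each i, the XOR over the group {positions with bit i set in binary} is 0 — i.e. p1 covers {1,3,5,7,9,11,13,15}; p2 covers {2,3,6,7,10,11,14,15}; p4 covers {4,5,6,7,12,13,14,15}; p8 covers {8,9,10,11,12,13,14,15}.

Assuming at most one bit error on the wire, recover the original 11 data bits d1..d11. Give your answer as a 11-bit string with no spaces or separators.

11111010010

s1 (pos 1,3,5,7,9,11,13,15): 1⊕1⊕1⊕1⊕0⊕1⊕0⊕0 = 1
s2 (pos 2,3,6,7,10,11,14,15): 1⊕1⊕1⊕1⊕0⊕1⊕1⊕0 = 0
s4 (pos 4,5,6,7,12,13,14,15): 0⊕1⊕1⊕1⊕0⊕0⊕1⊕0 = 0
s8 (pos 8,9,10,11,12,13,14,15): 1⊕0⊕0⊕1⊕0⊕0⊕1⊕0 = 1
Syndrome s8…s1 = 1001 → error at position 9.
Flip position 9: 111011110010010 → 111011111010010
Read data bits from positions 3,5,6,7,9,10,11,12,13,14,15: 11111010010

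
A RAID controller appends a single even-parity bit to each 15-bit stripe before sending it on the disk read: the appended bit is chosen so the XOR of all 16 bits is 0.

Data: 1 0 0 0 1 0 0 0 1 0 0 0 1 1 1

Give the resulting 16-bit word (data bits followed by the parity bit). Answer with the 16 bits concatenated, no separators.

1000100010001110

XOR of the 15 data bits: 1⊕0⊕0⊕0⊕1⊕0⊕0⊕0⊕1⊕0⊕0⊕0⊕1⊕1⊕1 = 0
Parity bit = 0 (so all 16 bits XOR to 0).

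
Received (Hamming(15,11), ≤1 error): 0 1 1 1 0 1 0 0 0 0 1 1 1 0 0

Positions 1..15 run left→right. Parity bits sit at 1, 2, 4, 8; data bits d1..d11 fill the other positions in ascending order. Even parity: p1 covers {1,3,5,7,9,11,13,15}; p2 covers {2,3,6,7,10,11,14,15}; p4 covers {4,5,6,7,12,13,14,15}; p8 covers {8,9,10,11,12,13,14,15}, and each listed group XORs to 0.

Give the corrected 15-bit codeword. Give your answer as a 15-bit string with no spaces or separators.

s1 (pos 1,3,5,7,9,11,13,15): 0⊕1⊕0⊕0⊕0⊕1⊕1⊕0 = 1
s2 (pos 2,3,6,7,10,11,14,15): 1⊕1⊕1⊕0⊕0⊕1⊕0⊕0 = 0
s4 (pos 4,5,6,7,12,13,14,15): 1⊕0⊕1⊕0⊕1⊕1⊕0⊕0 = 0
s8 (pos 8,9,10,11,12,13,14,15): 0⊕0⊕0⊕1⊕1⊕1⊕0⊕0 = 1
Syndrome s8…s1 = 1001 → error at position 9.
Flip position 9: 011101000011100 → 011101001011100

011101001011100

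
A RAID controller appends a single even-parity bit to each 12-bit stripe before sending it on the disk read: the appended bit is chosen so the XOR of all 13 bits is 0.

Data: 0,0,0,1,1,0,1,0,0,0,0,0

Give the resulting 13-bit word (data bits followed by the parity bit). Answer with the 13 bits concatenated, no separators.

0001101000001

XOR of the 12 data bits: 0⊕0⊕0⊕1⊕1⊕0⊕1⊕0⊕0⊕0⊕0⊕0 = 1
Parity bit = 1 (so all 13 bits XOR to 0).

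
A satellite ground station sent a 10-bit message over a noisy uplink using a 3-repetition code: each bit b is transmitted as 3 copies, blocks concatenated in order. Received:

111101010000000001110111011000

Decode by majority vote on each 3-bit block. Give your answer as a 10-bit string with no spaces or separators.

Block 1 (111): 3 ones → 1
Block 2 (101): 2 ones → 1
Block 3 (010): 1 one → 0
Block 4 (000): 0 ones → 0
Block 5 (000): 0 ones → 0
Block 6 (001): 1 one → 0
Block 7 (110): 2 ones → 1
Block 8 (111): 3 ones → 1
Block 9 (011): 2 ones → 1
Block 10 (000): 0 ones → 0

1100001110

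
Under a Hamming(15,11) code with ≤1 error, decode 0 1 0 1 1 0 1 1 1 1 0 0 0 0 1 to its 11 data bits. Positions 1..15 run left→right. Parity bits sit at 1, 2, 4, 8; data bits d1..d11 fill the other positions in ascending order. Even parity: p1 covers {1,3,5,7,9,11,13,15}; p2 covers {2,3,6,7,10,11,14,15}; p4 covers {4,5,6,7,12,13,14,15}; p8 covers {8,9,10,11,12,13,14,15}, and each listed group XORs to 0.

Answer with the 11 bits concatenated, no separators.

s1 (pos 1,3,5,7,9,11,13,15): 0⊕0⊕1⊕1⊕1⊕0⊕0⊕1 = 0
s2 (pos 2,3,6,7,10,11,14,15): 1⊕0⊕0⊕1⊕1⊕0⊕0⊕1 = 0
s4 (pos 4,5,6,7,12,13,14,15): 1⊕1⊕0⊕1⊕0⊕0⊕0⊕1 = 0
s8 (pos 8,9,10,11,12,13,14,15): 1⊕1⊕1⊕0⊕0⊕0⊕0⊕1 = 0
Syndrome s8…s1 = 0000 → no error.
Read data bits from positions 3,5,6,7,9,10,11,12,13,14,15: 01011100001

01011100001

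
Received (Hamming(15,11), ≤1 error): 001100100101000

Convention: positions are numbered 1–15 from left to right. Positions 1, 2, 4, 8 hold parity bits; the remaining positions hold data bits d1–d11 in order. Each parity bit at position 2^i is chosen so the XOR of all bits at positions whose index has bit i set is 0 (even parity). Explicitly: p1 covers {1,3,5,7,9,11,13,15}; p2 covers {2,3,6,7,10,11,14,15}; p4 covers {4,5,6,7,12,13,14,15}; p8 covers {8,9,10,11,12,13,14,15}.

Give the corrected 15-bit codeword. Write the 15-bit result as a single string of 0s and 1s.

s1 (pos 1,3,5,7,9,11,13,15): 0⊕1⊕0⊕1⊕0⊕0⊕0⊕0 = 0
s2 (pos 2,3,6,7,10,11,14,15): 0⊕1⊕0⊕1⊕1⊕0⊕0⊕0 = 1
s4 (pos 4,5,6,7,12,13,14,15): 1⊕0⊕0⊕1⊕1⊕0⊕0⊕0 = 1
s8 (pos 8,9,10,11,12,13,14,15): 0⊕0⊕1⊕0⊕1⊕0⊕0⊕0 = 0
Syndrome s8…s1 = 0110 → error at position 6.
Flip position 6: 001100100101000 → 001101100101000

001101100101000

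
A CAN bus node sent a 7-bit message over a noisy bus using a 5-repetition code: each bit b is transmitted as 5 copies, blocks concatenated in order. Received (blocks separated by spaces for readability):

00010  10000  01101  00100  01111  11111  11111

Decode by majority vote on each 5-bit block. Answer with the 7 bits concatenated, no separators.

0010111

Block 1 (00010): 1 one → 0
Block 2 (10000): 1 one → 0
Block 3 (01101): 3 ones → 1
Block 4 (00100): 1 one → 0
Block 5 (01111): 4 ones → 1
Block 6 (11111): 5 ones → 1
Block 7 (11111): 5 ones → 1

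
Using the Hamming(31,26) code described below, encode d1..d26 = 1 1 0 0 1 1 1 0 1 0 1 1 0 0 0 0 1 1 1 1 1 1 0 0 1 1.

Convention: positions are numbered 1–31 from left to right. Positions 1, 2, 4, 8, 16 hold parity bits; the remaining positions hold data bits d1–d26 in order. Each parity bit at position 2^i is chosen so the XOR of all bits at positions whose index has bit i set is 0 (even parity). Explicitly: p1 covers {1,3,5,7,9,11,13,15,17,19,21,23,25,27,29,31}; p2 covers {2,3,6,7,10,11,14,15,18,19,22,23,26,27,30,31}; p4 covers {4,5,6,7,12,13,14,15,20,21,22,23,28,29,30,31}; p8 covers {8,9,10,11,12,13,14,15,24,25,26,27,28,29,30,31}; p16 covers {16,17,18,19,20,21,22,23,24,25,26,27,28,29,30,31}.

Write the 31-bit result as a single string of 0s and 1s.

Place data at non-parity positions: p1 p2 1 p4 1 0 0 p8 1 1 1 0 1 0 1 p16 1 0 0 0 0 1 1 1 1 1 1 0 0 1 1
p1 (pos 1,3,5,7,9,11,13,15,17,19,21,23,25,27,29,31): XOR of data positions = 1⊕1⊕0⊕1⊕1⊕1⊕1⊕1⊕0⊕0⊕1⊕1⊕1⊕0⊕1 = 1
p2 (pos 2,3,6,7,10,11,14,15,18,19,22,23,26,27,30,31): XOR of data positions = 1⊕0⊕0⊕1⊕1⊕0⊕1⊕0⊕0⊕1⊕1⊕1⊕1⊕1⊕1 = 0
p4 (pos 4,5,6,7,12,13,14,15,20,21,22,23,28,29,30,31): XOR of data positions = 1⊕0⊕0⊕0⊕1⊕0⊕1⊕0⊕0⊕1⊕1⊕0⊕0⊕1⊕1 = 1
p8 (pos 8,9,10,11,12,13,14,15,24,25,26,27,28,29,30,31): XOR of data positions = 1⊕1⊕1⊕0⊕1⊕0⊕1⊕1⊕1⊕1⊕1⊕0⊕0⊕1⊕1 = 1
p16 (pos 16,17,18,19,20,21,22,23,24,25,26,27,28,29,30,31): XOR of data positions = 1⊕0⊕0⊕0⊕0⊕1⊕1⊕1⊕1⊕1⊕1⊕0⊕0⊕1⊕1 = 1
Codeword: 1011100111101011100001111110011

1011100111101011100001111110011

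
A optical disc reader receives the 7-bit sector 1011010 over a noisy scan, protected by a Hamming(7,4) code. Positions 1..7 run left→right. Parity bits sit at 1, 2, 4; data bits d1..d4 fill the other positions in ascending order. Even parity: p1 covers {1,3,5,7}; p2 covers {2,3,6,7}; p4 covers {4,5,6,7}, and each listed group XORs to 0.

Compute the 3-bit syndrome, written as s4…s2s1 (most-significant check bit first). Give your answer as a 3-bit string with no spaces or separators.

s1 (pos 1,3,5,7): 1⊕1⊕0⊕0 = 0
s2 (pos 2,3,6,7): 0⊕1⊕1⊕0 = 0
s4 (pos 4,5,6,7): 1⊕0⊕1⊕0 = 0
Syndrome s4…s1 = 000 → no error.

000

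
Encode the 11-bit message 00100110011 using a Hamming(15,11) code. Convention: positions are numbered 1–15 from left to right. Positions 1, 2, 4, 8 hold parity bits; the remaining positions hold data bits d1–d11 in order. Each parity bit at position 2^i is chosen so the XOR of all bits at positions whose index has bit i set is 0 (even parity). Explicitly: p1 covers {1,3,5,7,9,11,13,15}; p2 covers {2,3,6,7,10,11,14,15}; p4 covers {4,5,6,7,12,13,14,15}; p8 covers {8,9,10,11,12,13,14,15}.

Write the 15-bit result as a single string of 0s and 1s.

010101000110011

Place data at non-parity positions: p1 p2 0 p4 0 1 0 p8 0 1 1 0 0 1 1
p1 (pos 1,3,5,7,9,11,13,15): XOR of data positions = 0⊕0⊕0⊕0⊕1⊕0⊕1 = 0
p2 (pos 2,3,6,7,10,11,14,15): XOR of data positions = 0⊕1⊕0⊕1⊕1⊕1⊕1 = 1
p4 (pos 4,5,6,7,12,13,14,15): XOR of data positions = 0⊕1⊕0⊕0⊕0⊕1⊕1 = 1
p8 (pos 8,9,10,11,12,13,14,15): XOR of data positions = 0⊕1⊕1⊕0⊕0⊕1⊕1 = 0
Codeword: 010101000110011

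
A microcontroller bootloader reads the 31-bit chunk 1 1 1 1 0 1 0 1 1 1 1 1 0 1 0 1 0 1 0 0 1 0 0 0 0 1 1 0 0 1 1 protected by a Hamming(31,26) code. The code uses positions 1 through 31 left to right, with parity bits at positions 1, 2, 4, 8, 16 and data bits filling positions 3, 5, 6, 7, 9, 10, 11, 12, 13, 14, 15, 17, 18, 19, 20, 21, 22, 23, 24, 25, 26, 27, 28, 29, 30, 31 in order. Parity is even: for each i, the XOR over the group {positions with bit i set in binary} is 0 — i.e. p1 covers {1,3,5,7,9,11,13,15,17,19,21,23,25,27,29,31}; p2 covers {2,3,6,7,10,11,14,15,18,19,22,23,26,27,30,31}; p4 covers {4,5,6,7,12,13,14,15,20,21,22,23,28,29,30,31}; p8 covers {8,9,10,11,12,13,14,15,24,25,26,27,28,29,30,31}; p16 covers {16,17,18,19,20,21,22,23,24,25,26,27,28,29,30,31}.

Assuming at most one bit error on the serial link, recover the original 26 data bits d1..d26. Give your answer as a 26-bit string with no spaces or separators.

10101111010010010100110011

s1 (pos 1,3,5,7,9,11,13,15,17,19,21,23,25,27,29,31): 1⊕1⊕0⊕0⊕1⊕1⊕0⊕0⊕0⊕0⊕1⊕0⊕0⊕1⊕0⊕1 = 1
s2 (pos 2,3,6,7,10,11,14,15,18,19,22,23,26,27,30,31): 1⊕1⊕1⊕0⊕1⊕1⊕1⊕0⊕1⊕0⊕0⊕0⊕1⊕1⊕1⊕1 = 1
s4 (pos 4,5,6,7,12,13,14,15,20,21,22,23,28,29,30,31): 1⊕0⊕1⊕0⊕1⊕0⊕1⊕0⊕0⊕1⊕0⊕0⊕0⊕0⊕1⊕1 = 1
s8 (pos 8,9,10,11,12,13,14,15,24,25,26,27,28,29,30,31): 1⊕1⊕1⊕1⊕1⊕0⊕1⊕0⊕0⊕0⊕1⊕1⊕0⊕0⊕1⊕1 = 0
s16 (pos 16,17,18,19,20,21,22,23,24,25,26,27,28,29,30,31): 1⊕0⊕1⊕0⊕0⊕1⊕0⊕0⊕0⊕0⊕1⊕1⊕0⊕0⊕1⊕1 = 1
Syndrome s16…s1 = 10111 → error at position 23.
Flip position 23: 1111010111110101010010000110011 → 1111010111110101010010100110011
Read data bits from positions 3,5,6,7,9,10,11,12,13,14,15,17,18,19,20,21,22,23,24,25,26,27,28,29,30,31: 10101111010010010100110011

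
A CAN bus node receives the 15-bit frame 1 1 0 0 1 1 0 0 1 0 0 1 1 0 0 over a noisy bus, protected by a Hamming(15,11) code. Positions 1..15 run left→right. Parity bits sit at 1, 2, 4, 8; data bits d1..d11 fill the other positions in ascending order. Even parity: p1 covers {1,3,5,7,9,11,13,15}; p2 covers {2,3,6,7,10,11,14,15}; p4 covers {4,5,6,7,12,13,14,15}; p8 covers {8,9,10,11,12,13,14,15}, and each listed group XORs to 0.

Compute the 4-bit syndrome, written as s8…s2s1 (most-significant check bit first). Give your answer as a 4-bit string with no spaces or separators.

1000

s1 (pos 1,3,5,7,9,11,13,15): 1⊕0⊕1⊕0⊕1⊕0⊕1⊕0 = 0
s2 (pos 2,3,6,7,10,11,14,15): 1⊕0⊕1⊕0⊕0⊕0⊕0⊕0 = 0
s4 (pos 4,5,6,7,12,13,14,15): 0⊕1⊕1⊕0⊕1⊕1⊕0⊕0 = 0
s8 (pos 8,9,10,11,12,13,14,15): 0⊕1⊕0⊕0⊕1⊕1⊕0⊕0 = 1
Syndrome s8…s1 = 1000 → error at position 8.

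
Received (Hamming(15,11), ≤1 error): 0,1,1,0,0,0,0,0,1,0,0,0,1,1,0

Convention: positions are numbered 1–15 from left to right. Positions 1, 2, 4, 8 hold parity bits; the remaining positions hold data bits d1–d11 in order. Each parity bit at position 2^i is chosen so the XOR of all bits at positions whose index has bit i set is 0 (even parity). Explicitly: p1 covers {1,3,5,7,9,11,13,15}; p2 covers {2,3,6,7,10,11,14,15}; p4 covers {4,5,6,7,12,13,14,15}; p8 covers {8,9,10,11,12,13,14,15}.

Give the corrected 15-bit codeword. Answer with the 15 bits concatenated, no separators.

011000001010110

s1 (pos 1,3,5,7,9,11,13,15): 0⊕1⊕0⊕0⊕1⊕0⊕1⊕0 = 1
s2 (pos 2,3,6,7,10,11,14,15): 1⊕1⊕0⊕0⊕0⊕0⊕1⊕0 = 1
s4 (pos 4,5,6,7,12,13,14,15): 0⊕0⊕0⊕0⊕0⊕1⊕1⊕0 = 0
s8 (pos 8,9,10,11,12,13,14,15): 0⊕1⊕0⊕0⊕0⊕1⊕1⊕0 = 1
Syndrome s8…s1 = 1011 → error at position 11.
Flip position 11: 011000001000110 → 011000001010110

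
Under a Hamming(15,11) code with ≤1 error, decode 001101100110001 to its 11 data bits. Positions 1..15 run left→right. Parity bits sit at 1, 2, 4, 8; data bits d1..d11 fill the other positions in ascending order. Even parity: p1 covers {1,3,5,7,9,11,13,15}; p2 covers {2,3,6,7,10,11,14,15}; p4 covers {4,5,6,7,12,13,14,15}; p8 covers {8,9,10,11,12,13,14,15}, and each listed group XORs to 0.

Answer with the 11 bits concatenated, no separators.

10110110001

s1 (pos 1,3,5,7,9,11,13,15): 0⊕1⊕0⊕1⊕0⊕1⊕0⊕1 = 0
s2 (pos 2,3,6,7,10,11,14,15): 0⊕1⊕1⊕1⊕1⊕1⊕0⊕1 = 0
s4 (pos 4,5,6,7,12,13,14,15): 1⊕0⊕1⊕1⊕0⊕0⊕0⊕1 = 0
s8 (pos 8,9,10,11,12,13,14,15): 0⊕0⊕1⊕1⊕0⊕0⊕0⊕1 = 1
Syndrome s8…s1 = 1000 → error at position 8.
Flip position 8: 001101100110001 → 001101110110001
Read data bits from positions 3,5,6,7,9,10,11,12,13,14,15: 10110110001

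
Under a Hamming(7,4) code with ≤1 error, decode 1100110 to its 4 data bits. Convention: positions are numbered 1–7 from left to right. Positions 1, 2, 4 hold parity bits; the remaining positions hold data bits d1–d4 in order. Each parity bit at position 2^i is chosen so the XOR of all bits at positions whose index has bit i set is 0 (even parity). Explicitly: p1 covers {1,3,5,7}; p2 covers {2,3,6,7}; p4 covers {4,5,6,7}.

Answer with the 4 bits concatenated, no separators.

0110

s1 (pos 1,3,5,7): 1⊕0⊕1⊕0 = 0
s2 (pos 2,3,6,7): 1⊕0⊕1⊕0 = 0
s4 (pos 4,5,6,7): 0⊕1⊕1⊕0 = 0
Syndrome s4…s1 = 000 → no error.
Read data bits from positions 3,5,6,7: 0110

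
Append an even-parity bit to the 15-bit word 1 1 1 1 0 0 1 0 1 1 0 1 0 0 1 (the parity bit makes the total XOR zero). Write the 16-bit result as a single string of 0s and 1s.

XOR of the 15 data bits: 1⊕1⊕1⊕1⊕0⊕0⊕1⊕0⊕1⊕1⊕0⊕1⊕0⊕0⊕1 = 1
Parity bit = 1 (so all 16 bits XOR to 0).

1111001011010011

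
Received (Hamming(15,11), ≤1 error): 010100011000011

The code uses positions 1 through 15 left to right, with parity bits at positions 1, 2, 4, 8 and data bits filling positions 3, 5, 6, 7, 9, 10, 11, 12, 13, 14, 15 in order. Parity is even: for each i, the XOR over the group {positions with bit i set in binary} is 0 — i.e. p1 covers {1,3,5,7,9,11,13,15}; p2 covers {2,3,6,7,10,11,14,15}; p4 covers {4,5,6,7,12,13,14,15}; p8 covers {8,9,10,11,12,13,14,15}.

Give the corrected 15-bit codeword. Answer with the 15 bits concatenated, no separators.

010101011000011

s1 (pos 1,3,5,7,9,11,13,15): 0⊕0⊕0⊕0⊕1⊕0⊕0⊕1 = 0
s2 (pos 2,3,6,7,10,11,14,15): 1⊕0⊕0⊕0⊕0⊕0⊕1⊕1 = 1
s4 (pos 4,5,6,7,12,13,14,15): 1⊕0⊕0⊕0⊕0⊕0⊕1⊕1 = 1
s8 (pos 8,9,10,11,12,13,14,15): 1⊕1⊕0⊕0⊕0⊕0⊕1⊕1 = 0
Syndrome s8…s1 = 0110 → error at position 6.
Flip position 6: 010100011000011 → 010101011000011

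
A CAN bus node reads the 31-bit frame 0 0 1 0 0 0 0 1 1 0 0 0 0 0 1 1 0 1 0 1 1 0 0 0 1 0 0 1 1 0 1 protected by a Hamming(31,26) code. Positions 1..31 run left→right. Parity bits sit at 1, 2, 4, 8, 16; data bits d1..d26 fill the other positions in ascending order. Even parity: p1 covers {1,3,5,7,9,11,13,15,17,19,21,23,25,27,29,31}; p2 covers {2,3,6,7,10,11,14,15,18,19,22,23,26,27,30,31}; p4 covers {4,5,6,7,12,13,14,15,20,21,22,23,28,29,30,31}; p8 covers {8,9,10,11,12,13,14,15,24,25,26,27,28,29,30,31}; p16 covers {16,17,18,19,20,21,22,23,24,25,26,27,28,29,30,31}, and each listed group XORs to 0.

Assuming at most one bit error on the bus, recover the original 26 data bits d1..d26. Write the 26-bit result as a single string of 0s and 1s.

10000000001010110001001101

s1 (pos 1,3,5,7,9,11,13,15,17,19,21,23,25,27,29,31): 0⊕1⊕0⊕0⊕1⊕0⊕0⊕1⊕0⊕0⊕1⊕0⊕1⊕0⊕1⊕1 = 1
s2 (pos 2,3,6,7,10,11,14,15,18,19,22,23,26,27,30,31): 0⊕1⊕0⊕0⊕0⊕0⊕0⊕1⊕1⊕0⊕0⊕0⊕0⊕0⊕0⊕1 = 0
s4 (pos 4,5,6,7,12,13,14,15,20,21,22,23,28,29,30,31): 0⊕0⊕0⊕0⊕0⊕0⊕0⊕1⊕1⊕1⊕0⊕0⊕1⊕1⊕0⊕1 = 0
s8 (pos 8,9,10,11,12,13,14,15,24,25,26,27,28,29,30,31): 1⊕1⊕0⊕0⊕0⊕0⊕0⊕1⊕0⊕1⊕0⊕0⊕1⊕1⊕0⊕1 = 1
s16 (pos 16,17,18,19,20,21,22,23,24,25,26,27,28,29,30,31): 1⊕0⊕1⊕0⊕1⊕1⊕0⊕0⊕0⊕1⊕0⊕0⊕1⊕1⊕0⊕1 = 0
Syndrome s16…s1 = 01001 → error at position 9.
Flip position 9: 0010000110000011010110001001101 → 0010000100000011010110001001101
Read data bits from positions 3,5,6,7,9,10,11,12,13,14,15,17,18,19,20,21,22,23,24,25,26,27,28,29,30,31: 10000000001010110001001101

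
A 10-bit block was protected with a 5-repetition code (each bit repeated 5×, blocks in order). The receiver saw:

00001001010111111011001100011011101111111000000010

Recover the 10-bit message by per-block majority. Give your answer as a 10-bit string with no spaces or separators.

Block 1 (00001): 1 one → 0
Block 2 (00101): 2 ones → 0
Block 3 (01111): 4 ones → 1
Block 4 (11011): 4 ones → 1
Block 5 (00110): 2 ones → 0
Block 6 (00110): 2 ones → 0
Block 7 (11101): 4 ones → 1
Block 8 (11111): 5 ones → 1
Block 9 (10000): 1 one → 0
Block 10 (00010): 1 one → 0

0011001100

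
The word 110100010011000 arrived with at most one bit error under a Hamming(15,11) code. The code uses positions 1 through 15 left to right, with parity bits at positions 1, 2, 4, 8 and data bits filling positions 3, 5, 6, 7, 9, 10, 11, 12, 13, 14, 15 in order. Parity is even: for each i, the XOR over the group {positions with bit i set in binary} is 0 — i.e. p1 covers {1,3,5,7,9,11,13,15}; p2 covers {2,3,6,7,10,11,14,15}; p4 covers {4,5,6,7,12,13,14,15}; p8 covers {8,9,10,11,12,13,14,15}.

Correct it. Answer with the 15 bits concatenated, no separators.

110100000011000

s1 (pos 1,3,5,7,9,11,13,15): 1⊕0⊕0⊕0⊕0⊕1⊕0⊕0 = 0
s2 (pos 2,3,6,7,10,11,14,15): 1⊕0⊕0⊕0⊕0⊕1⊕0⊕0 = 0
s4 (pos 4,5,6,7,12,13,14,15): 1⊕0⊕0⊕0⊕1⊕0⊕0⊕0 = 0
s8 (pos 8,9,10,11,12,13,14,15): 1⊕0⊕0⊕1⊕1⊕0⊕0⊕0 = 1
Syndrome s8…s1 = 1000 → error at position 8.
Flip position 8: 110100010011000 → 110100000011000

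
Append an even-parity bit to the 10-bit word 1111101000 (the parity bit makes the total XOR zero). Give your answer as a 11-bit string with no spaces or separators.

XOR of the 10 data bits: 1⊕1⊕1⊕1⊕1⊕0⊕1⊕0⊕0⊕0 = 0
Parity bit = 0 (so all 11 bits XOR to 0).

11111010000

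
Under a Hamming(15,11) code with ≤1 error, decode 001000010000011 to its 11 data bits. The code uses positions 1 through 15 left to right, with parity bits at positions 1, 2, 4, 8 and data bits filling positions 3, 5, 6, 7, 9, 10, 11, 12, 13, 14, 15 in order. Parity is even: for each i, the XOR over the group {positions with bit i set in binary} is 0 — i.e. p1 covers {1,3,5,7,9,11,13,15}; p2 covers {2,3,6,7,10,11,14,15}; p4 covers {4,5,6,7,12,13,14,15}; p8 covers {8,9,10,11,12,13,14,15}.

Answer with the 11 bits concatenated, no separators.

10000100011

s1 (pos 1,3,5,7,9,11,13,15): 0⊕1⊕0⊕0⊕0⊕0⊕0⊕1 = 0
s2 (pos 2,3,6,7,10,11,14,15): 0⊕1⊕0⊕0⊕0⊕0⊕1⊕1 = 1
s4 (pos 4,5,6,7,12,13,14,15): 0⊕0⊕0⊕0⊕0⊕0⊕1⊕1 = 0
s8 (pos 8,9,10,11,12,13,14,15): 1⊕0⊕0⊕0⊕0⊕0⊕1⊕1 = 1
Syndrome s8…s1 = 1010 → error at position 10.
Flip position 10: 001000010000011 → 001000010100011
Read data bits from positions 3,5,6,7,9,10,11,12,13,14,15: 10000100011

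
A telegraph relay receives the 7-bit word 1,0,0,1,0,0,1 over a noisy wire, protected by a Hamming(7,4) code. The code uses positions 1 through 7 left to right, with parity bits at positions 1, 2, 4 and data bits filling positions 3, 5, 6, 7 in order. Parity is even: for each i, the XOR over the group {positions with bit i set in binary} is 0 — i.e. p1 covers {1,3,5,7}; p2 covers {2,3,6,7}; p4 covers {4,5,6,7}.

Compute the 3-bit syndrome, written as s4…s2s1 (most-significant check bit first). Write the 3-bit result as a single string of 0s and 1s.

s1 (pos 1,3,5,7): 1⊕0⊕0⊕1 = 0
s2 (pos 2,3,6,7): 0⊕0⊕0⊕1 = 1
s4 (pos 4,5,6,7): 1⊕0⊕0⊕1 = 0
Syndrome s4…s1 = 010 → error at position 2.

010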